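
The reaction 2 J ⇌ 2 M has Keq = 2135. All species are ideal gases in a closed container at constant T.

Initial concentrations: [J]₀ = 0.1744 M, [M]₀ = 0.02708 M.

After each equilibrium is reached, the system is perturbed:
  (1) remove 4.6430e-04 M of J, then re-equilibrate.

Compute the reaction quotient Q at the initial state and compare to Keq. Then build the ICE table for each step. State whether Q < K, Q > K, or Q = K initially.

Q₀ = 0.02411; Q < K (proceeds forward)

Q₀ = 0.02411 vs Keq = 2135 ⇒ Q<K, forward
Step 1:
                   J          M
  init        0.1744    0.02708
  Δ          -0.1701     0.1701
  eq        0.004268     0.1972
  solve Keq expr → x = 0.08507; check Q = 2135
Then remove 4.6430e-04 M of J.
Step 2:
                   J          M
  init      0.003804     0.1972
  Δ       4.5446e-04 -4.5446e-04
  eq        0.004258     0.1968
  solve Keq expr → x = -2.2723e-04; check Q = 2135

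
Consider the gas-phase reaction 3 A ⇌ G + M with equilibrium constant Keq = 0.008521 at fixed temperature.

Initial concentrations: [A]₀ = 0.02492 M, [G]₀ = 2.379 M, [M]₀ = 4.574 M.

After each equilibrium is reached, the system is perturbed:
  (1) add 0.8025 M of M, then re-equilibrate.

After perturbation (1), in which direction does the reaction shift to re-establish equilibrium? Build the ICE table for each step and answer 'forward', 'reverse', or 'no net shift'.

Direction: reverse

Q₀ = 7.0315e+05 vs Keq = 0.008521 ⇒ Q>K, reverse
Step 1:
                  A         G         M
  I         0.02492     2.379     4.574
  C           5.531    -1.844    -1.844
  E           5.556    0.5353      2.73
  solve Keq expr → x = -1.844; check Q = 0.008521
Then add 0.8025 M of M.
Step 2:
                  A         G         M
  I           5.556    0.5353     3.533
  C          0.1996  -0.06655  -0.06655
  E           5.756    0.4687     3.466
  solve Keq expr → x = -0.06655; check Q = 0.008521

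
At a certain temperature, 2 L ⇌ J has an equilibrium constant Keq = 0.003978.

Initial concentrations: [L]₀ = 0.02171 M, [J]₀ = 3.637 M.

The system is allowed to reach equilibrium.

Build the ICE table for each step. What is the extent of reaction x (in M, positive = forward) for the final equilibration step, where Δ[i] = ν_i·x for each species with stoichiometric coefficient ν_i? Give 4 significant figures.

Q₀ = 7717 vs Keq = 0.003978 ⇒ Q>K, reverse
Step 1:
                    L           J
  I           0.02171       3.637
  C             6.894      -3.447
  E             6.915      0.1902
  solve Keq expr → x = -3.447; check Q = 0.003978

x = -3.447 M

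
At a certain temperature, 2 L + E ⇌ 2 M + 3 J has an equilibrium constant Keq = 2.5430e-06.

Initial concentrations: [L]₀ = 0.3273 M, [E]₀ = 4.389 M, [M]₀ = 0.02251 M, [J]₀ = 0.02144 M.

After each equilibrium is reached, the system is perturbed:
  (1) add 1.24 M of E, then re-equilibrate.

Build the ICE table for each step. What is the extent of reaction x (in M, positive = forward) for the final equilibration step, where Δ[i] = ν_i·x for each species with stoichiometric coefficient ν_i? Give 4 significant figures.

Q₀ = 1.0621e-08 vs Keq = 2.5430e-06 ⇒ Q<K, forward
Step 1:
                   L          E          M          J
  I           0.3273      4.389    0.02251    0.02144
  C         -0.03176   -0.01588    0.03176    0.04765
  E           0.2955      4.373    0.05427    0.06909
  solve Keq expr → x = 0.01588; check Q = 2.5430e-06
Then add 1.24 M of E.
Step 2:
                   L          E          M          J
  I           0.2955      5.613    0.05427    0.06909
  C        -0.002344  -0.001172   0.002344   0.003516
  E           0.2932      5.612    0.05662     0.0726
  solve Keq expr → x = 0.001172; check Q = 2.5430e-06

x = 0.001172 M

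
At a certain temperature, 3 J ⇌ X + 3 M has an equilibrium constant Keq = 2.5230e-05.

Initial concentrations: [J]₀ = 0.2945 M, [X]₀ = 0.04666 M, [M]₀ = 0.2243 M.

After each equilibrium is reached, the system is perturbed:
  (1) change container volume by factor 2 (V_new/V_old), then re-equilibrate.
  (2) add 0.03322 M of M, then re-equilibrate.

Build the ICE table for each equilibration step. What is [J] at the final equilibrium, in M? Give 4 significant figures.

Q₀ = 0.02061 vs Keq = 2.5230e-05 ⇒ Q>K, reverse
Step 1:
                  J         X         M
  Initial    0.2945   0.04666    0.2243
  Change     0.1324  -0.04413   -0.1324
  Equil      0.4269  0.002528   0.09191
  solve Keq expr → x = -0.04413; check Q = 2.5230e-05
Then change container volume by factor 2 (V_new/V_old).
Step 2:
                  J         X         M
  Initial    0.2134  0.001264   0.04595
  Change  -0.002468 8.2281e-04  0.002468
  Equil       0.211  0.002087   0.04842
  solve Keq expr → x = 8.2281e-04; check Q = 2.5230e-05
Then add 0.03322 M of M.
Step 3:
                  J         X         M
  Initial     0.211  0.002087   0.08164
  Change   0.004602 -0.001534 -0.004602
  Equil      0.2156 5.5287e-04   0.07704
  solve Keq expr → x = -0.001534; check Q = 2.5230e-05

[J]_eq = 0.2156 M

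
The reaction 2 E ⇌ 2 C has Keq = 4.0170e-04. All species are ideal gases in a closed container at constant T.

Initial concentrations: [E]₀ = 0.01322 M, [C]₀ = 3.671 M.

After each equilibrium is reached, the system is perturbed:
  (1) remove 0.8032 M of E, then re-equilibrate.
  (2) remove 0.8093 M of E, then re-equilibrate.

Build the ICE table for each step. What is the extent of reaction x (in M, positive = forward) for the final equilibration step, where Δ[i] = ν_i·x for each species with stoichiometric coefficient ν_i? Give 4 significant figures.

Q₀ = 7.7109e+04 vs Keq = 4.0170e-04 ⇒ Q>K, reverse
Step 1:
                    E           C
  Initial     0.01322       3.671
  Change        3.599      -3.599
  Equil         3.612     0.07239
  solve Keq expr → x = -1.799; check Q = 4.0170e-04
Then remove 0.8032 M of E.
Step 2:
                    E           C
  Initial       2.809     0.07239
  Change      0.01578    -0.01578
  Equil         2.824     0.05661
  solve Keq expr → x = -0.007891; check Q = 4.0170e-04
Then remove 0.8093 M of E.
Step 3:
                    E           C
  Initial       2.015     0.05661
  Change       0.0159     -0.0159
  Equil         2.031     0.04071
  solve Keq expr → x = -0.007951; check Q = 4.0170e-04

x = -0.007951 M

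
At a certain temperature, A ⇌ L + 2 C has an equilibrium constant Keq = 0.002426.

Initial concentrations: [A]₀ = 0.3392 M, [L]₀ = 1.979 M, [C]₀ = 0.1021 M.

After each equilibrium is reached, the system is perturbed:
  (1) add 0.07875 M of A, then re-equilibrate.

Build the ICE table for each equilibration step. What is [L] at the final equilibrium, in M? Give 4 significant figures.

Q₀ = 0.06082 vs Keq = 0.002426 ⇒ Q>K, reverse
Step 1:
                  A         L         C
  init       0.3392     1.979    0.1021
  Δ         0.04016  -0.04016  -0.08031
  eq         0.3794     1.939   0.02179
  solve Keq expr → x = -0.04016; check Q = 0.002426
Then add 0.07875 M of A.
Step 2:
                  A         L         C
  init       0.4581     1.939   0.02179
  Δ        -0.00106   0.00106  0.002121
  eq          0.457      1.94   0.02391
  solve Keq expr → x = 0.00106; check Q = 0.002426

[L]_eq = 1.94 M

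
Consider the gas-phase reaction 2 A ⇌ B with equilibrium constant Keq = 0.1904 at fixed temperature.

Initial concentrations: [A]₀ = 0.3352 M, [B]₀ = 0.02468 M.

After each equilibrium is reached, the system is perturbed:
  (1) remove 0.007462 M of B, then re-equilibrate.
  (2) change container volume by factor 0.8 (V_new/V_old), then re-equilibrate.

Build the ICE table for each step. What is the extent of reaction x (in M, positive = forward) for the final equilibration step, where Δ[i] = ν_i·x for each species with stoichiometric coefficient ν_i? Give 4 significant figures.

Q₀ = 0.2197 vs Keq = 0.1904 ⇒ Q>K, reverse
Step 1:
                    A           B
  I            0.3352     0.02468
  C          0.005228   -0.002614
  E            0.3404     0.02207
  solve Keq expr → x = -0.002614; check Q = 0.1904
Then remove 0.007462 M of B.
Step 2:
                    A           B
  I            0.3404      0.0146
  C          -0.01189    0.005947
  E            0.3285     0.02055
  solve Keq expr → x = 0.005947; check Q = 0.1904
Then change container volume by factor 0.8 (V_new/V_old).
Step 3:
                    A           B
  I            0.4107     0.02569
  C         -0.009812    0.004906
  E            0.4009     0.03059
  solve Keq expr → x = 0.004906; check Q = 0.1904

x = 0.004906 M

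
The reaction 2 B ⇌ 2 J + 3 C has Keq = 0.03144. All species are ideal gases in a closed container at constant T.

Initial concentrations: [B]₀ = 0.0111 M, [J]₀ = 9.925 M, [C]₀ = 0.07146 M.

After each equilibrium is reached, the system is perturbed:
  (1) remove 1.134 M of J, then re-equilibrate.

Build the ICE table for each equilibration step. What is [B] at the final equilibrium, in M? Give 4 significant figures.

Q₀ = 291.7 vs Keq = 0.03144 ⇒ Q>K, reverse
Step 1:
                    B           J           C
  init         0.0111       9.925     0.07146
  Δ           0.04125    -0.04125    -0.06187
  eq          0.05235       9.884     0.00959
  solve Keq expr → x = -0.02062; check Q = 0.03144
Then remove 1.134 M of J.
Step 2:
                    B           J           C
  init        0.05235        8.75     0.00959
  Δ       -4.9688e-04  4.9688e-04  7.4532e-04
  eq          0.05185        8.75     0.01034
  solve Keq expr → x = 2.4844e-04; check Q = 0.03144

[B]_eq = 0.05185 M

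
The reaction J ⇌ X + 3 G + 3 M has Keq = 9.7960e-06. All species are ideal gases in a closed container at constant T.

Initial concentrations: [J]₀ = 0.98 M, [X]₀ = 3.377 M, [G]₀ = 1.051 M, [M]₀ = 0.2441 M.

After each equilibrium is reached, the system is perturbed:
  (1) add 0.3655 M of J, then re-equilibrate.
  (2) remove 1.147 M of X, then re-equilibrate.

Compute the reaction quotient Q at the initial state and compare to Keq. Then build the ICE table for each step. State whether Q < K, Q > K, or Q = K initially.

Q₀ = 0.05819; Q > K (proceeds reverse)

Q₀ = 0.05819 vs Keq = 9.7960e-06 ⇒ Q>K, reverse
Step 1:
                  J         X         G         M
  init         0.98     3.377     1.051    0.2441
  Δ         0.07545  -0.07545   -0.2264   -0.2264
  eq          1.055     3.302    0.8246   0.01774
  solve Keq expr → x = -0.07545; check Q = 9.7960e-06
Then add 0.3655 M of J.
Step 2:
                  J         X         G         M
  init        1.421     3.302    0.8246   0.01774
  Δ       -6.0066e-04 6.0066e-04  0.001802  0.001802
  eq           1.42     3.302    0.8264   0.01954
  solve Keq expr → x = 6.0066e-04; check Q = 9.7960e-06
Then remove 1.147 M of X.
Step 3:
                  J         X         G         M
  init         1.42     2.155    0.8264   0.01954
  Δ       -9.6667e-04 9.6667e-04    0.0029    0.0029
  eq          1.419     2.156    0.8293   0.02244
  solve Keq expr → x = 9.6667e-04; check Q = 9.7960e-06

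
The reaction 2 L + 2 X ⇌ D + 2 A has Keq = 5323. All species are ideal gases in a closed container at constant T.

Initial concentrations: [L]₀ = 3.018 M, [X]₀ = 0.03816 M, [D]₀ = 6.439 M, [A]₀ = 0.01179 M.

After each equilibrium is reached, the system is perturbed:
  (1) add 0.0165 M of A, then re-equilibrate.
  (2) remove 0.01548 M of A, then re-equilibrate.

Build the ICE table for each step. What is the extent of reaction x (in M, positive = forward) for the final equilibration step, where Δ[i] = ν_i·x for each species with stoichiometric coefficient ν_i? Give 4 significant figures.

x = 8.9383e-05 M

Q₀ = 0.06748 vs Keq = 5323 ⇒ Q<K, forward
Step 1:
                    L           X           D           A
  init          3.018     0.03816       6.439     0.01179
  Δ          -0.03758    -0.03758     0.01879     0.03758
  eq             2.98  5.7700e-04       6.458     0.04937
  solve Keq expr → x = 0.01879; check Q = 5323
Then add 0.0165 M of A.
Step 2:
                    L           X           D           A
  init           2.98  5.7700e-04       6.458     0.06587
  Δ        1.9055e-04  1.9055e-04 -9.5273e-05 -1.9055e-04
  eq            2.981  7.6755e-04       6.458     0.06568
  solve Keq expr → x = -9.5273e-05; check Q = 5323
Then remove 0.01548 M of A.
Step 3:
                    L           X           D           A
  init          2.981  7.6755e-04       6.458      0.0502
  Δ       -1.7877e-04 -1.7877e-04  8.9383e-05  1.7877e-04
  eq             2.98  5.8878e-04       6.458     0.05038
  solve Keq expr → x = 8.9383e-05; check Q = 5323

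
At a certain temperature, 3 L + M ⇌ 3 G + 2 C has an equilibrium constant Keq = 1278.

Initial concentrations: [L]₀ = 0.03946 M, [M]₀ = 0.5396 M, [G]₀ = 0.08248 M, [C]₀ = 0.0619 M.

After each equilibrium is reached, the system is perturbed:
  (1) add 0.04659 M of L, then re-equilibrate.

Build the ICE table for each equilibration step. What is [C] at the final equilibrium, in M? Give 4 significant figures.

[C]_eq = 0.1163 M

Q₀ = 0.06485 vs Keq = 1278 ⇒ Q<K, forward
Step 1:
                   L          M          G          C
  Initial    0.03946     0.5396    0.08248     0.0619
  Change     -0.0368   -0.01227     0.0368    0.02453
  Equil      0.00266     0.5273     0.1193    0.08643
  solve Keq expr → x = 0.01227; check Q = 1278
Then add 0.04659 M of L.
Step 2:
                   L          M          G          C
  Initial    0.04925     0.5273     0.1193    0.08643
  Change    -0.04475   -0.01492    0.04475    0.02983
  Equil       0.0045     0.5124      0.164     0.1163
  solve Keq expr → x = 0.01492; check Q = 1278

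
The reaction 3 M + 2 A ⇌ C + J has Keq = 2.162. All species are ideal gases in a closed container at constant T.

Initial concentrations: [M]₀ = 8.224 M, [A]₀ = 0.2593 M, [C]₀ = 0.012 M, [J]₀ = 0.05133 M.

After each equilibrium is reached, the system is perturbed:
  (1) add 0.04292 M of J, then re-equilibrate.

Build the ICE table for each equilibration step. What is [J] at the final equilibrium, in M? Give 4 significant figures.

[J]_eq = 0.2212 M

Q₀ = 1.6470e-05 vs Keq = 2.162 ⇒ Q<K, forward
Step 1:
                   M          A          C          J
  I            8.224     0.2593      0.012    0.05133
  C          -0.3816    -0.2544     0.1272     0.1272
  E            7.842   0.004882     0.1392     0.1785
  solve Keq expr → x = 0.1272; check Q = 2.162
Then add 0.04292 M of J.
Step 2:
                   M          A          C          J
  I            7.842   0.004882     0.1392     0.2215
  C       8.1856e-04 5.4571e-04 -2.7285e-04 -2.7285e-04
  E            7.843   0.005428     0.1389     0.2212
  solve Keq expr → x = -2.7285e-04; check Q = 2.162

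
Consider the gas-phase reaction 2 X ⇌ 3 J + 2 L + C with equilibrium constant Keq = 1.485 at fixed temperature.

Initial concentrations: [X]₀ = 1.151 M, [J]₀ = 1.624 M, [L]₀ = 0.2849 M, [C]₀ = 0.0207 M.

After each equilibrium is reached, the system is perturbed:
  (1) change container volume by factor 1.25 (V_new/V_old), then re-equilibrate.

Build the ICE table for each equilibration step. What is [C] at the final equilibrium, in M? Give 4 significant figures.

Q₀ = 0.005432 vs Keq = 1.485 ⇒ Q<K, forward
Step 1:
                   X          J          L          C
  Initial      1.151      1.624     0.2849     0.0207
  Change     -0.3692     0.5539     0.3692     0.1846
  Equil       0.7818      2.178     0.6541     0.2053
  solve Keq expr → x = 0.1846; check Q = 1.485
Then change container volume by factor 1.25 (V_new/V_old).
Step 2:
                   X          J          L          C
  Initial     0.6254      1.742     0.5233     0.1643
  Change    -0.07297     0.1095    0.07297    0.03649
  Equil       0.5524      1.852     0.5963     0.2007
  solve Keq expr → x = 0.03649; check Q = 1.485

[C]_eq = 0.2007 M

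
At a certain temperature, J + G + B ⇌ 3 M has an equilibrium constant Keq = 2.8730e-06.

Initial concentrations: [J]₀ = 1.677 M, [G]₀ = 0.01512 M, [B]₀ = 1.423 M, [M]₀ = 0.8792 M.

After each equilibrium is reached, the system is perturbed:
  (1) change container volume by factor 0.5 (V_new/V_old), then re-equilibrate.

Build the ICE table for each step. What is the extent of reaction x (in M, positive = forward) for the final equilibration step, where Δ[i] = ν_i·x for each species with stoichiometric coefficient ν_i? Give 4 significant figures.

Q₀ = 18.84 vs Keq = 2.8730e-06 ⇒ Q>K, reverse
Step 1:
                   J          G          B          M
  init         1.677    0.01512      1.423     0.8792
  Δ           0.2883     0.2883     0.2883    -0.8649
  eq           1.965     0.3034      1.711    0.01431
  solve Keq expr → x = -0.2883; check Q = 2.8730e-06
Then change container volume by factor 0.5 (V_new/V_old).
Step 2:
                   J          G          B          M
  init         3.931     0.6068      3.423    0.02862
  Δ                0          0          0          0
  eq           3.931     0.6068      3.423    0.02862
  solve Keq expr → x = 0; check Q = 2.8730e-06

x = 0 M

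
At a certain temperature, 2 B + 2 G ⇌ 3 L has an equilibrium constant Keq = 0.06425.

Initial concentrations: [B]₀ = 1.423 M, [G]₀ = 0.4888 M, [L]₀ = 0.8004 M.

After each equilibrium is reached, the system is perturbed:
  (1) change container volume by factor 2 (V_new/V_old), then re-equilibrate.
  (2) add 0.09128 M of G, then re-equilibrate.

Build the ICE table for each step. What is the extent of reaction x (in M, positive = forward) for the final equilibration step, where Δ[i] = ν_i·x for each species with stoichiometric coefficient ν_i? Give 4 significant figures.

x = 0.007341 M

Q₀ = 1.06 vs Keq = 0.06425 ⇒ Q>K, reverse
Step 1:
                   B          G          L
  Initial      1.423     0.4888     0.8004
  Change      0.2329     0.2329    -0.3494
  Equil        1.656     0.7217      0.451
  solve Keq expr → x = -0.1165; check Q = 0.06425
Then change container volume by factor 2 (V_new/V_old).
Step 2:
                   B          G          L
  Initial      0.828     0.3609     0.2255
  Change     0.02354    0.02354    -0.0353
  Equil       0.8515     0.3844     0.1902
  solve Keq expr → x = -0.01177; check Q = 0.06425
Then add 0.09128 M of G.
Step 3:
                   B          G          L
  Initial     0.8515     0.4757     0.1902
  Change    -0.01468   -0.01468    0.02202
  Equil       0.8368      0.461     0.2122
  solve Keq expr → x = 0.007341; check Q = 0.06425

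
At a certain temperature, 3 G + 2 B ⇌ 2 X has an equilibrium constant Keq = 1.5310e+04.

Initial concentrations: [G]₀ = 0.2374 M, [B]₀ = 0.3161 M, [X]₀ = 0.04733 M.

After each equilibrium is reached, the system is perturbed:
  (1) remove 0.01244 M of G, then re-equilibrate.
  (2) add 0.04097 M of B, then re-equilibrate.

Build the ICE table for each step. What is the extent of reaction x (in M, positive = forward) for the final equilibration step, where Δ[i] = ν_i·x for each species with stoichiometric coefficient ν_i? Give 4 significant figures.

Q₀ = 1.676 vs Keq = 1.5310e+04 ⇒ Q<K, forward
Step 1:
                   G          B          X
  I           0.2374     0.3161    0.04733
  C          -0.1979    -0.1319     0.1319
  E          0.03955     0.1842     0.1792
  solve Keq expr → x = 0.06595; check Q = 1.5310e+04
Then remove 0.01244 M of G.
Step 2:
                   G          B          X
  I          0.02711     0.1842     0.1792
  C          0.01046   0.006976  -0.006976
  E          0.03757     0.1912     0.1723
  solve Keq expr → x = -0.003488; check Q = 1.5310e+04
Then add 0.04097 M of B.
Step 3:
                   G          B          X
  I          0.03757     0.2321     0.1723
  C        -0.003969  -0.002646   0.002646
  E           0.0336     0.2295     0.1749
  solve Keq expr → x = 0.001323; check Q = 1.5310e+04

x = 0.001323 M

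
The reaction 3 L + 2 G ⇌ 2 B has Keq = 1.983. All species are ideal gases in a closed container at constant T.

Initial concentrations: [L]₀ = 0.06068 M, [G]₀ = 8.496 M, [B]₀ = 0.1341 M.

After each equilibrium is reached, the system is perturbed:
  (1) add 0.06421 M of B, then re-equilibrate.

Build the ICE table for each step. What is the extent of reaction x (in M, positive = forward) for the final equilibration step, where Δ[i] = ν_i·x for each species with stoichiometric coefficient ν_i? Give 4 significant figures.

Q₀ = 1.115 vs Keq = 1.983 ⇒ Q<K, forward
Step 1:
                  L         G         B
  init      0.06068     8.496    0.1341
  Δ       -0.009076 -0.006051  0.006051
  eq         0.0516      8.49    0.1402
  solve Keq expr → x = 0.003025; check Q = 1.983
Then add 0.06421 M of B.
Step 2:
                  L         G         B
  init       0.0516      8.49    0.2044
  Δ         0.01284  0.008562 -0.008562
  eq        0.06445     8.499    0.1958
  solve Keq expr → x = -0.004281; check Q = 1.983

x = -0.004281 M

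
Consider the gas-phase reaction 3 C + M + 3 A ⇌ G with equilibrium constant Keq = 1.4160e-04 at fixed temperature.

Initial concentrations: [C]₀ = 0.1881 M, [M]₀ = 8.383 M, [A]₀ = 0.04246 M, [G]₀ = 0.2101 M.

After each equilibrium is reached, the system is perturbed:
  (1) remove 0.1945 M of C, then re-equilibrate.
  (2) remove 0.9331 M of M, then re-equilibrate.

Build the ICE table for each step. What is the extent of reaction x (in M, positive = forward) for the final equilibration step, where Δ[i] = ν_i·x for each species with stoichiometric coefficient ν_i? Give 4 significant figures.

x = -9.7244e-06 M

Q₀ = 4.9195e+04 vs Keq = 1.4160e-04 ⇒ Q>K, reverse
Step 1:
                  C         M         A         G
  init       0.1881     8.383   0.04246    0.2101
  Δ          0.6297    0.2099    0.6297   -0.2099
  eq         0.8178     8.593    0.6722 2.0209e-04
  solve Keq expr → x = -0.2099; check Q = 1.4160e-04
Then remove 0.1945 M of C.
Step 2:
                  C         M         A         G
  init       0.6233     8.593    0.6722 2.0209e-04
  Δ       3.3700e-04 1.1233e-04 3.3700e-04 -1.1233e-04
  eq         0.6236     8.593    0.6725 8.9753e-05
  solve Keq expr → x = -1.1233e-04; check Q = 1.4160e-04
Then remove 0.9331 M of M.
Step 3:
                  C         M         A         G
  init       0.6236      7.66    0.6725 8.9753e-05
  Δ       2.9173e-05 9.7244e-06 2.9173e-05 -9.7244e-06
  eq         0.6237      7.66    0.6725 8.0029e-05
  solve Keq expr → x = -9.7244e-06; check Q = 1.4160e-04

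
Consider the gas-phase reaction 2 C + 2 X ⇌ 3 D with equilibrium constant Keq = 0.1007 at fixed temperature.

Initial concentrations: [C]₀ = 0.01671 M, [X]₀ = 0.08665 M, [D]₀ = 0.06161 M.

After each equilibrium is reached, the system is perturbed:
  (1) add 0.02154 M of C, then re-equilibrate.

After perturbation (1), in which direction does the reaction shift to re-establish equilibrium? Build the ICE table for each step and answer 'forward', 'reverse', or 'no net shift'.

Direction: forward

Q₀ = 111.5 vs Keq = 0.1007 ⇒ Q>K, reverse
Step 1:
                    C           X           D
  I           0.01671     0.08665     0.06161
  C           0.03123     0.03123    -0.04685
  E           0.04794      0.1179     0.01476
  solve Keq expr → x = -0.01562; check Q = 0.1007
Then add 0.02154 M of C.
Step 2:
                    C           X           D
  I           0.06948      0.1179     0.01476
  C         -0.002318   -0.002318    0.003477
  E           0.06716      0.1156     0.01824
  solve Keq expr → x = 0.001159; check Q = 0.1007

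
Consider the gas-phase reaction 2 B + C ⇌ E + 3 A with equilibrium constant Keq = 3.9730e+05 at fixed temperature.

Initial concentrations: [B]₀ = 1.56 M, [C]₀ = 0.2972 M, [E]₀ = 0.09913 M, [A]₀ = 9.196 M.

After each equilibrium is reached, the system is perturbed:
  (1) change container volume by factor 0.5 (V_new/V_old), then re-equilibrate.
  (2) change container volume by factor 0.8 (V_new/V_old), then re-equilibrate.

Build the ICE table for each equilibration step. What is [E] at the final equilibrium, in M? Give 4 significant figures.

Q₀ = 106.6 vs Keq = 3.9730e+05 ⇒ Q<K, forward
Step 1:
                  B         C         E         A
  I            1.56    0.2972   0.09913     9.196
  C         -0.5922   -0.2961    0.2961    0.8883
  E          0.9678  0.001089    0.3952     10.08
  solve Keq expr → x = 0.2961; check Q = 3.9730e+05
Then change container volume by factor 0.5 (V_new/V_old).
Step 2:
                  B         C         E         A
  I           1.936  0.002179    0.7905     20.17
  C        0.004287  0.002143 -0.002143  -0.00643
  E            1.94  0.004322    0.7883     20.16
  solve Keq expr → x = -0.002143; check Q = 3.9730e+05
Then change container volume by factor 0.8 (V_new/V_old).
Step 3:
                  B         C         E         A
  I           2.425  0.005402    0.9854      25.2
  C        0.002647  0.001324 -0.001324 -0.003971
  E           2.427  0.006726    0.9841      25.2
  solve Keq expr → x = -0.001324; check Q = 3.9730e+05

[E]_eq = 0.9841 M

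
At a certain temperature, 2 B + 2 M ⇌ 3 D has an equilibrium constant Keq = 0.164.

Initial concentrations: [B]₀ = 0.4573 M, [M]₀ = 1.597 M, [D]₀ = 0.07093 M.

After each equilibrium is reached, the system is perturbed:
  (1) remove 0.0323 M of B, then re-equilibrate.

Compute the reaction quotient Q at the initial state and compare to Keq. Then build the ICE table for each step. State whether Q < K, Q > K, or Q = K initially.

Q₀ = 6.6908e-04 vs Keq = 0.164 ⇒ Q<K, forward
Step 1:
                   B          M          D
  Initial     0.4573      1.597    0.07093
  Change     -0.1598    -0.1598     0.2397
  Equil       0.2975      1.437     0.3106
  solve Keq expr → x = 0.07991; check Q = 0.164
Then remove 0.0323 M of B.
Step 2:
                   B          M          D
  Initial     0.2652      1.437     0.3106
  Change    0.009728   0.009728   -0.01459
  Equil       0.2749      1.447     0.2961
  solve Keq expr → x = -0.004864; check Q = 0.164

Q₀ = 6.6908e-04; Q < K (proceeds forward)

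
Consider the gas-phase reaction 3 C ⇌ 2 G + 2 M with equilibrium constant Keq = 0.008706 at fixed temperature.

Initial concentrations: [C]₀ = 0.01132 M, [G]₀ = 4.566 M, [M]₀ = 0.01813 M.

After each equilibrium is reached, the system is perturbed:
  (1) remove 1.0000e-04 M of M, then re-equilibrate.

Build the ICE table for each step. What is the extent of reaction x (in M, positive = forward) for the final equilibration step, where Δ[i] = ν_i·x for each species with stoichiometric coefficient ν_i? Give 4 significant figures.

x = 4.9551e-05 M

Q₀ = 4724 vs Keq = 0.008706 ⇒ Q>K, reverse
Step 1:
                    C           G           M
  I           0.01132       4.566     0.01813
  C           0.02696    -0.01798    -0.01798
  E           0.03828       4.548  1.5368e-04
  solve Keq expr → x = -0.008988; check Q = 0.008706
Then remove 1.0000e-04 M of M.
Step 2:
                    C           G           M
  I           0.03828       4.548  5.3681e-05
  C       -1.4865e-04  9.9102e-05  9.9102e-05
  E           0.03814       4.548  1.5278e-04
  solve Keq expr → x = 4.9551e-05; check Q = 0.008706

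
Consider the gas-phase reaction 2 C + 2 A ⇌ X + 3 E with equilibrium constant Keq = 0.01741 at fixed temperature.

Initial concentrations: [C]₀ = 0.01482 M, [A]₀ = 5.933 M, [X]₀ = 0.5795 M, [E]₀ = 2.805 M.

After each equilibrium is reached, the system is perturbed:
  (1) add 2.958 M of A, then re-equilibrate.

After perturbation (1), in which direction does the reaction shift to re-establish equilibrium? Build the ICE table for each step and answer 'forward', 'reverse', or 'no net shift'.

Direction: forward

Q₀ = 1654 vs Keq = 0.01741 ⇒ Q>K, reverse
Step 1:
                  C         A         X         E
  init      0.01482     5.933    0.5795     2.805
  Δ          0.8409    0.8409   -0.4205    -1.261
  eq         0.8557     6.774     0.159     1.544
  solve Keq expr → x = -0.4205; check Q = 0.01741
Then add 2.958 M of A.
Step 2:
                  C         A         X         E
  init       0.8557     9.732     0.159     1.544
  Δ        -0.08788  -0.08788   0.04394    0.1318
  eq         0.7678     9.644     0.203     1.675
  solve Keq expr → x = 0.04394; check Q = 0.01741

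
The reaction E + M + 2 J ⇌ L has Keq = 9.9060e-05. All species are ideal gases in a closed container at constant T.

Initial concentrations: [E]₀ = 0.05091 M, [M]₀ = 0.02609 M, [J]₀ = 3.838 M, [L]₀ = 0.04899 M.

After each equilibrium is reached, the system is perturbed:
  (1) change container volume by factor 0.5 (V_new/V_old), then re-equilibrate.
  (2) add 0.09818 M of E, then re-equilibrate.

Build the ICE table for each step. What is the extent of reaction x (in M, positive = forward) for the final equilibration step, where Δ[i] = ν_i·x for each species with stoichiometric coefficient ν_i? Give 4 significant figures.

Q₀ = 2.504 vs Keq = 9.9060e-05 ⇒ Q>K, reverse
Step 1:
                    E           M           J           L
  init        0.05091     0.02609       3.838     0.04899
  Δ           0.04898     0.04898     0.09796    -0.04898
  eq          0.09989     0.07507       3.936  1.1507e-05
  solve Keq expr → x = -0.04898; check Q = 9.9060e-05
Then change container volume by factor 0.5 (V_new/V_old).
Step 2:
                    E           M           J           L
  init         0.1998      0.1501       7.872  2.3015e-05
  Δ       -1.6074e-04 -1.6074e-04 -3.2148e-04  1.6074e-04
  eq           0.1996        0.15       7.872  1.8376e-04
  solve Keq expr → x = 1.6074e-04; check Q = 9.9060e-05
Then add 0.09818 M of E.
Step 3:
                    E           M           J           L
  init         0.2978        0.15       7.872  1.8376e-04
  Δ       -9.0119e-05 -9.0119e-05 -1.8024e-04  9.0119e-05
  eq           0.2977      0.1499       7.871  2.7388e-04
  solve Keq expr → x = 9.0119e-05; check Q = 9.9060e-05

x = 9.0119e-05 M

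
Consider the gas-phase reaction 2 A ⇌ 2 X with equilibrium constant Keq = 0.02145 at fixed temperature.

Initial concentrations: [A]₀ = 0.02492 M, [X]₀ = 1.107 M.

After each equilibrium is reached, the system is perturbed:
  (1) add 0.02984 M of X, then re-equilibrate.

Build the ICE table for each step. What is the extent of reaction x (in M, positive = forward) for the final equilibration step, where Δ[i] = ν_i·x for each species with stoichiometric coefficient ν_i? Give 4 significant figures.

x = -0.01301 M

Q₀ = 1973 vs Keq = 0.02145 ⇒ Q>K, reverse
Step 1:
                   A          X
  init       0.02492      1.107
  Δ           0.9624    -0.9624
  eq          0.9873     0.1446
  solve Keq expr → x = -0.4812; check Q = 0.02145
Then add 0.02984 M of X.
Step 2:
                   A          X
  init        0.9873     0.1744
  Δ          0.02603   -0.02603
  eq           1.013     0.1484
  solve Keq expr → x = -0.01301; check Q = 0.02145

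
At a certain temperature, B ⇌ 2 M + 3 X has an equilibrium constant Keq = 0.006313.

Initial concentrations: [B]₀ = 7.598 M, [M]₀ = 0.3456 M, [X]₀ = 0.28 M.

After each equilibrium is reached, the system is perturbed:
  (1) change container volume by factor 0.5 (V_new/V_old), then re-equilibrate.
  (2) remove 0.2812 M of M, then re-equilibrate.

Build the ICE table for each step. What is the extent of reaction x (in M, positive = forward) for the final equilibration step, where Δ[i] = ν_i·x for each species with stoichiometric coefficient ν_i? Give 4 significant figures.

x = 0.0451 M

Q₀ = 3.4508e-04 vs Keq = 0.006313 ⇒ Q<K, forward
Step 1:
                  B         M         X
  Initial     7.598    0.3456      0.28
  Change   -0.09128    0.1826    0.2738
  Equil       7.507    0.5282    0.5538
  solve Keq expr → x = 0.09128; check Q = 0.006313
Then change container volume by factor 0.5 (V_new/V_old).
Step 2:
                  B         M         X
  Initial     15.01     1.056     1.108
  Change     0.1764   -0.3527   -0.5291
  Equil       15.19    0.7036    0.5786
  solve Keq expr → x = -0.1764; check Q = 0.006313
Then remove 0.2812 M of M.
Step 3:
                  B         M         X
  Initial     15.19    0.4224    0.5786
  Change    -0.0451   0.09021    0.1353
  Equil       15.14    0.5126    0.7139
  solve Keq expr → x = 0.0451; check Q = 0.006313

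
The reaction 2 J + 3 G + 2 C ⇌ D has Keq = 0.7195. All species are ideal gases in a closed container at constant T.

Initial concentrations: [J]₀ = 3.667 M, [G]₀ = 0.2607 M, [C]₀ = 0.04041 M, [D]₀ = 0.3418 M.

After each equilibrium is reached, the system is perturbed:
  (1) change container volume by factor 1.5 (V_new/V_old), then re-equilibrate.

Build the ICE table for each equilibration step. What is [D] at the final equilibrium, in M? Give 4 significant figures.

Q₀ = 878.5 vs Keq = 0.7195 ⇒ Q>K, reverse
Step 1:
                    J           G           C           D
  I             3.667      0.2607     0.04041      0.3418
  C            0.2442      0.3663      0.2442     -0.1221
  E             3.911       0.627      0.2846      0.2197
  solve Keq expr → x = -0.1221; check Q = 0.7195
Then change container volume by factor 1.5 (V_new/V_old).
Step 2:
                    J           G           C           D
  I             2.607       0.418      0.1897      0.1465
  C            0.1084      0.1626      0.1084    -0.05419
  E             2.716      0.5806      0.2981     0.09228
  solve Keq expr → x = -0.05419; check Q = 0.7195

[D]_eq = 0.09228 M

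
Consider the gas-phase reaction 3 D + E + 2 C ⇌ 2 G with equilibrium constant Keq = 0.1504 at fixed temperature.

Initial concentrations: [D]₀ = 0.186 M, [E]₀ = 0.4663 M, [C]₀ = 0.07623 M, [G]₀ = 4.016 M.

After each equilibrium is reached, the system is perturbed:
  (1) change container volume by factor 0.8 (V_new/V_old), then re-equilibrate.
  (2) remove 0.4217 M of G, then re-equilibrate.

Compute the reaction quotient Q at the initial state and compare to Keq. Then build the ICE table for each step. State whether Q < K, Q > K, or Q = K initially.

Q₀ = 9.2498e+05; Q > K (proceeds reverse)

Q₀ = 9.2498e+05 vs Keq = 0.1504 ⇒ Q>K, reverse
Step 1:
                   D          E          C          G
  init         0.186     0.4663    0.07623      4.016
  Δ            2.237     0.7457      1.491     -1.491
  eq           2.423      1.212      1.568      2.525
  solve Keq expr → x = -0.7457; check Q = 0.1504
Then change container volume by factor 0.8 (V_new/V_old).
Step 2:
                   D          E          C          G
  init         3.029      1.515       1.96      3.156
  Δ          -0.3689     -0.123    -0.2459     0.2459
  eq            2.66      1.392      1.714      3.402
  solve Keq expr → x = 0.123; check Q = 0.1504
Then remove 0.4217 M of G.
Step 3:
                   D          E          C          G
  init          2.66      1.392      1.714       2.98
  Δ          -0.1007   -0.03357   -0.06714    0.06714
  eq           2.559      1.358      1.646      3.047
  solve Keq expr → x = 0.03357; check Q = 0.1504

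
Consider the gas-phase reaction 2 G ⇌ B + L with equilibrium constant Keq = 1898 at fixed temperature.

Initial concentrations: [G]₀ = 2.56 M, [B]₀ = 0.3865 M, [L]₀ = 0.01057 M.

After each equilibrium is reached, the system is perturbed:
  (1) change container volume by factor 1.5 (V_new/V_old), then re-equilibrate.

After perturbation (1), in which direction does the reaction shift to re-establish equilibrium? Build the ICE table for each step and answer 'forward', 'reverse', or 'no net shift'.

Direction: no net shift

Q₀ = 6.2337e-04 vs Keq = 1898 ⇒ Q<K, forward
Step 1:
                   G          B          L
  Initial       2.56     0.3865    0.01057
  Change      -2.527      1.263      1.263
  Equil      0.03328       1.65      1.274
  solve Keq expr → x = 1.263; check Q = 1898
Then change container volume by factor 1.5 (V_new/V_old).
Step 2:
                   G          B          L
  Initial    0.02218        1.1     0.8493
  Change           0          0          0
  Equil      0.02218        1.1     0.8493
  solve Keq expr → x = 0; check Q = 1898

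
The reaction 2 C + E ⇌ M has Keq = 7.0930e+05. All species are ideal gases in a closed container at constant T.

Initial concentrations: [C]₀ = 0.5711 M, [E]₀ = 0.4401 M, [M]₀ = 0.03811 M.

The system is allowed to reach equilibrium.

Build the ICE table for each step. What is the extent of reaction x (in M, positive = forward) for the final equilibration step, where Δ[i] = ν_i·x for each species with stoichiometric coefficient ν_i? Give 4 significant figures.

x = 0.2847 M

Q₀ = 0.2655 vs Keq = 7.0930e+05 ⇒ Q<K, forward
Step 1:
                   C          E          M
  init        0.5711     0.4401    0.03811
  Δ          -0.5694    -0.2847     0.2847
  eq        0.001711     0.1554     0.3228
  solve Keq expr → x = 0.2847; check Q = 7.0930e+05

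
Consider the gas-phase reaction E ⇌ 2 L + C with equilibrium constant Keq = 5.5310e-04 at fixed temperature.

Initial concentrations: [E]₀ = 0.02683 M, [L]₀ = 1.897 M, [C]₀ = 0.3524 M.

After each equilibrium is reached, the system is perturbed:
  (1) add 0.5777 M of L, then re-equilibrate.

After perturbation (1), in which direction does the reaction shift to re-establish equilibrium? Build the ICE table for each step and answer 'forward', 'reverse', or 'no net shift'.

Q₀ = 47.27 vs Keq = 5.5310e-04 ⇒ Q>K, reverse
Step 1:
                  E         L         C
  Initial   0.02683     1.897    0.3524
  Change     0.3523   -0.7045   -0.3523
  Equil      0.3791     1.192 1.4744e-04
  solve Keq expr → x = -0.3523; check Q = 5.5310e-04
Then add 0.5777 M of L.
Step 2:
                  E         L         C
  Initial    0.3791      1.77 1.4744e-04
  Change  8.0506e-05 -1.6101e-04 -8.0506e-05
  Equil      0.3792      1.77 6.6937e-05
  solve Keq expr → x = -8.0506e-05; check Q = 5.5310e-04

Direction: reverse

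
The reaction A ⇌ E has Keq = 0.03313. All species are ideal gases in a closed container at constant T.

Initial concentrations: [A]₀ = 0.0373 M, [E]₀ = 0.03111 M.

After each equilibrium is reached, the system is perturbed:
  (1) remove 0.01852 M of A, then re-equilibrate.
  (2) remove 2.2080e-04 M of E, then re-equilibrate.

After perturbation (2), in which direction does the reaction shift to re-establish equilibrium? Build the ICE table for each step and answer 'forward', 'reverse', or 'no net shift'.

Q₀ = 0.834 vs Keq = 0.03313 ⇒ Q>K, reverse
Step 1:
                  A         E
  init       0.0373   0.03111
  Δ         0.02892  -0.02892
  eq        0.06622  0.002194
  solve Keq expr → x = -0.02892; check Q = 0.03313
Then remove 0.01852 M of A.
Step 2:
                  A         E
  init       0.0477  0.002194
  Δ       5.9389e-04 -5.9389e-04
  eq        0.04829    0.0016
  solve Keq expr → x = -5.9389e-04; check Q = 0.03313
Then remove 2.2080e-04 M of E.
Step 3:
                  A         E
  init      0.04829  0.001379
  Δ       -2.1372e-04 2.1372e-04
  eq        0.04808  0.001593
  solve Keq expr → x = 2.1372e-04; check Q = 0.03313

Direction: forward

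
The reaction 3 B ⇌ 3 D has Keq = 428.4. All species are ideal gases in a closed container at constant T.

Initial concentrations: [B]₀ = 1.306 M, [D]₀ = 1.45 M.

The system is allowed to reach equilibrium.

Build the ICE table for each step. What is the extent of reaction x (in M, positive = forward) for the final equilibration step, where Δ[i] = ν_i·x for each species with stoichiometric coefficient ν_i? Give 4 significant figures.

x = 0.3277 M

Q₀ = 1.369 vs Keq = 428.4 ⇒ Q<K, forward
Step 1:
                   B          D
  init         1.306       1.45
  Δ          -0.9832     0.9832
  eq          0.3228      2.433
  solve Keq expr → x = 0.3277; check Q = 428.4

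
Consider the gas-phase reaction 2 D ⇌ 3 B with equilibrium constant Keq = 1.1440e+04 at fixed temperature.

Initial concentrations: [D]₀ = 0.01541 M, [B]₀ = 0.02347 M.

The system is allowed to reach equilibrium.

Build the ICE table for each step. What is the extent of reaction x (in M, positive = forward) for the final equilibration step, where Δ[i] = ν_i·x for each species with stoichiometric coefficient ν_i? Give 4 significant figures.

Q₀ = 0.05444 vs Keq = 1.1440e+04 ⇒ Q<K, forward
Step 1:
                    D           B
  init        0.01541     0.02347
  Δ          -0.01532     0.02297
  eq       9.3582e-05     0.04644
  solve Keq expr → x = 0.007658; check Q = 1.1440e+04

x = 0.007658 M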